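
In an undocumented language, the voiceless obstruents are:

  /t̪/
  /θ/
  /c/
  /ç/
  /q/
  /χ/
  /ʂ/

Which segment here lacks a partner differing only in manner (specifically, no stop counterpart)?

/ʂ/

Dental: /t̪/ ~ /θ/
Palatal: /c/ ~ /ç/
Uvular: /q/ ~ /χ/
Retroflex: only /ʂ/ (fricative); no stop partner.
So /ʂ/ is the unpaired segment.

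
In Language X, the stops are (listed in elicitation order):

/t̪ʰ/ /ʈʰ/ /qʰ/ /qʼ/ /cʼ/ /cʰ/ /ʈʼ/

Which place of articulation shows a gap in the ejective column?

dental: aspirated /t̪ʰ/, ejective —.
retroflex: aspirated /ʈʰ/, ejective /ʈʼ/.
palatal: aspirated /cʰ/, ejective /cʼ/.
uvular: aspirated /qʰ/, ejective /qʼ/.
Every place of articulation has an ejective member except dental, where /t̪ʼ/ would be expected.

dental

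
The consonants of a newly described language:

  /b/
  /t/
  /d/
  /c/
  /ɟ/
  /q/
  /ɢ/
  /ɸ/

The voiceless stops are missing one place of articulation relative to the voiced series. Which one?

Voiceless: /t/ (alveolar), /c/ (palatal), /q/ (uvular).
Voiced: /b/ (bilabial), /d/ (alveolar), /ɟ/ (palatal), /ɢ/ (uvular).
Every place of articulation has a voiceless member except bilabial, where /p/ would be expected.

bilabial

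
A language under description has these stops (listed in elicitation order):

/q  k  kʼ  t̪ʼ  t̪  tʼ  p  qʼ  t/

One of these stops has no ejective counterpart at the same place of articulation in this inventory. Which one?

Dental: /t̪/ ~ /t̪ʼ/
Alveolar: /t/ ~ /tʼ/
Velar: /k/ ~ /kʼ/
Uvular: /q/ ~ /qʼ/
Bilabial: only /p/ (plain); no ejective partner.
So /p/ is the unpaired segment.

/p/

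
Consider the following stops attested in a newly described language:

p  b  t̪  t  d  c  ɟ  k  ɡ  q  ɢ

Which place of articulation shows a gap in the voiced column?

dental

place of articulation  voiceless  voiced  
bilabial          p         b       
dental            t̪        —       
alveolar          t         d       
palatal           c         ɟ       
velar             k         ɡ       
uvular            q         ɢ       
Every place of articulation has a voiced member except dental, where /d̪/ would be expected.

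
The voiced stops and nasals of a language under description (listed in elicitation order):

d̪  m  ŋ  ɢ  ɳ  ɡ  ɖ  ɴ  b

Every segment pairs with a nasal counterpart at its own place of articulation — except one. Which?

Bilabial: /b/ ~ /m/
Retroflex: /ɖ/ ~ /ɳ/
Velar: /ɡ/ ~ /ŋ/
Uvular: /ɢ/ ~ /ɴ/
Dental: only /d̪/ (oral stop); no nasal partner.
So /d̪/ is the unpaired segment.

/d̪/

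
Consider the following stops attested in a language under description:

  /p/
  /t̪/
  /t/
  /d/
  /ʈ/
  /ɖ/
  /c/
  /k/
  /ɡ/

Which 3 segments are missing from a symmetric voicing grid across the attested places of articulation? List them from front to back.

/b/, /d̪/, /ɟ/

place of articulation  voiceless  voiced  
bilabial          p         —       
dental            t̪        —       
alveolar          t         d       
retroflex         ʈ         ɖ       
palatal           c         —       
velar             k         ɡ       
Gaps, from front to back: bilabial lacks voiced (/b/); dental lacks voiced (/d̪/); palatal lacks voiced (/ɟ/).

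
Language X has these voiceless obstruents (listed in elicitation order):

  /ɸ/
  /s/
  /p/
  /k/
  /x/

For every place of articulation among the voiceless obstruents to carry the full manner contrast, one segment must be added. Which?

/t/

Stop: /p/ (bilabial), /k/ (velar).
Fricative: /ɸ/ (bilabial), /s/ (alveolar), /x/ (velar).
The alveolar row has no stop member, so the gap is the alveolar stop /t/.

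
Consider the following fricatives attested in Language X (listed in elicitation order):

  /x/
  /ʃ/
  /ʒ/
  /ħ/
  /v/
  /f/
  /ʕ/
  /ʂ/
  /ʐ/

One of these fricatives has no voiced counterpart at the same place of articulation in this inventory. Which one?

Labiodental: /f/ ~ /v/
Postalveolar: /ʃ/ ~ /ʒ/
Retroflex: /ʂ/ ~ /ʐ/
Pharyngeal: /ħ/ ~ /ʕ/
Velar: only /x/ (voiceless); no voiced partner.
So /x/ is the unpaired segment.

/x/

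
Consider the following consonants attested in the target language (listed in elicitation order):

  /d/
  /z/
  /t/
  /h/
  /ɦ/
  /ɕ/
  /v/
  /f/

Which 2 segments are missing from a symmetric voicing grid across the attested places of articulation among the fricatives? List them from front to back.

/s/, /ʑ/

place of articulation  voiceless  voiced  
labiodental       f         v       
alveolar          —         z       
alveolo-palatal   ɕ         —       
glottal           h         ɦ       
Gaps, from front to back: alveolar lacks voiceless (/s/); alveolo-palatal lacks voiced (/ʑ/).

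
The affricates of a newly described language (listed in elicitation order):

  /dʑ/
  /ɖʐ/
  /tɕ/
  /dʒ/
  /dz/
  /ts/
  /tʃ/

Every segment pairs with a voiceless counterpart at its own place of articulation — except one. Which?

/ɖʐ/

Alveolar: /ts/ ~ /dz/
Postalveolar: /tʃ/ ~ /dʒ/
Alveolo-palatal: /tɕ/ ~ /dʑ/
Retroflex: only /ɖʐ/ (voiced); no voiceless partner.
So /ɖʐ/ is the unpaired segment.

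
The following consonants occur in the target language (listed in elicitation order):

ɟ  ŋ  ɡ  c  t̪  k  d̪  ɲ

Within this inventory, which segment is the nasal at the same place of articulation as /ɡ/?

/ɡ/ is a voiced velar stop.
The nasal at the same place is a velar nasal — in this inventory, /ŋ/.

/ŋ/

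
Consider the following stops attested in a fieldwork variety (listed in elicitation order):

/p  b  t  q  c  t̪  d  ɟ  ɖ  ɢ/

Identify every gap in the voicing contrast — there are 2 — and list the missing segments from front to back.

Voiceless: /p/ (bilabial), /t̪/ (dental), /t/ (alveolar), /c/ (palatal), /q/ (uvular).
Voiced: /b/ (bilabial), /d/ (alveolar), /ɖ/ (retroflex), /ɟ/ (palatal), /ɢ/ (uvular).
Gaps, from front to back: dental lacks voiced (/d̪/); retroflex lacks voiceless (/ʈ/).

/d̪/, /ʈ/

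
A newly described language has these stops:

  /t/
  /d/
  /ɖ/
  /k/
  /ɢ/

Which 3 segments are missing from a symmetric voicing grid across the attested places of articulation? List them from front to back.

Voiceless: /t/ (alveolar), /k/ (velar).
Voiced: /d/ (alveolar), /ɖ/ (retroflex), /ɢ/ (uvular).
Gaps, from front to back: retroflex lacks voiceless (/ʈ/); velar lacks voiced (/ɡ/); uvular lacks voiceless (/q/).

/ʈ/, /ɡ/, /q/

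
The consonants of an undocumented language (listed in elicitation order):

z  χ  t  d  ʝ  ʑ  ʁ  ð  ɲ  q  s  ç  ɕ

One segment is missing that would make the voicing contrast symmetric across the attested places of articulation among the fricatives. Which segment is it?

place of articulation  voiceless  voiced  
dental            —         ð       
alveolar          s         z       
alveolo-palatal   ɕ         ʑ       
palatal           ç         ʝ       
uvular            χ         ʁ       
The dental row has no voiceless member, so the gap is the voiceless dental fricative /θ/.

/θ/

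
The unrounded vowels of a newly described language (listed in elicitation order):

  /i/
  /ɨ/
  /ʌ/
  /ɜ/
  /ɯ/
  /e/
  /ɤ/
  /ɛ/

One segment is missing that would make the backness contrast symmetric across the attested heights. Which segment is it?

/ɘ/

Front: /i/ (high), /e/ (high-mid), /ɛ/ (low-mid).
Central: /ɨ/ (high), /ɜ/ (low-mid).
Back: /ɯ/ (high), /ɤ/ (high-mid), /ʌ/ (low-mid).
The high-mid row has no central member, so the gap is the high-mid central unrounded vowel /ɘ/.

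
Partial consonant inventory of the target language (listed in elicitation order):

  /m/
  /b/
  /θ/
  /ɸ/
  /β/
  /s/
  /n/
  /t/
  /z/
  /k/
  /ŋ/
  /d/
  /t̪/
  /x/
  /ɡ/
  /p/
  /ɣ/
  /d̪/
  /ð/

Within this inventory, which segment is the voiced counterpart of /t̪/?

/d̪/

/t̪/ is a voiceless dental stop.
The voiced counterpart is a voiced dental stop — in this inventory, /d̪/.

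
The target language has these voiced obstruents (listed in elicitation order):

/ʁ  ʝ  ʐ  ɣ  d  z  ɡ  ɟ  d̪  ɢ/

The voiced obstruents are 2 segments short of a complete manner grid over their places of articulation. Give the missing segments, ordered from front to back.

/ð/, /ɖ/

dental: stop /d̪/, fricative —.
alveolar: stop /d/, fricative /z/.
retroflex: stop —, fricative /ʐ/.
palatal: stop /ɟ/, fricative /ʝ/.
velar: stop /ɡ/, fricative /ɣ/.
uvular: stop /ɢ/, fricative /ʁ/.
Gaps, from front to back: dental lacks fricative (/ð/); retroflex lacks stop (/ɖ/).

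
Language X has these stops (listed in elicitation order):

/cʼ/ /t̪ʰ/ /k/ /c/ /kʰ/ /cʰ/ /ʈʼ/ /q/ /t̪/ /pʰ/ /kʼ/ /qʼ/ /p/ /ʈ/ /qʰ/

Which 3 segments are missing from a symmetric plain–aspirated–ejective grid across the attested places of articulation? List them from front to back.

/pʼ/, /t̪ʼ/, /ʈʰ/

Plain: /p/ (bilabial), /t̪/ (dental), /ʈ/ (retroflex), /c/ (palatal), /k/ (velar), /q/ (uvular).
Aspirated: /pʰ/ (bilabial), /t̪ʰ/ (dental), /cʰ/ (palatal), /kʰ/ (velar), /qʰ/ (uvular).
Ejective: /ʈʼ/ (retroflex), /cʼ/ (palatal), /kʼ/ (velar), /qʼ/ (uvular).
Gaps, from front to back: bilabial lacks ejective (/pʼ/); dental lacks ejective (/t̪ʼ/); retroflex lacks aspirated (/ʈʰ/).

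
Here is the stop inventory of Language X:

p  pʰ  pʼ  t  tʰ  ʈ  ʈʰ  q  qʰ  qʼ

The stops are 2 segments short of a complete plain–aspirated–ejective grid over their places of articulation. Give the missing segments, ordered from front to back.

/tʼ/, /ʈʼ/

place of articulation  plain     aspirated  ejective
bilabial          p         pʰ        pʼ      
alveolar          t         tʰ        —       
retroflex         ʈ         ʈʰ        —       
uvular            q         qʰ        qʼ      
Gaps, from front to back: alveolar lacks ejective (/tʼ/); retroflex lacks ejective (/ʈʼ/).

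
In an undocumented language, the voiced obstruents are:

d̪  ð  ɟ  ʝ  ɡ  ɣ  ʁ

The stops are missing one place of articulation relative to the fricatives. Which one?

dental: stop /d̪/, fricative /ð/.
palatal: stop /ɟ/, fricative /ʝ/.
velar: stop /ɡ/, fricative /ɣ/.
uvular: stop —, fricative /ʁ/.
Every place of articulation has a stop member except uvular, where /ɢ/ would be expected.

uvular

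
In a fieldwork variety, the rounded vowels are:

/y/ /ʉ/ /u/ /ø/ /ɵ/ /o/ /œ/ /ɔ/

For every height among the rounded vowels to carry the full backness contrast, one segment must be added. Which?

high: front /y/, central /ʉ/, back /u/.
high-mid: front /ø/, central /ɵ/, back /o/.
low-mid: front /œ/, central —, back /ɔ/.
The low-mid row has no central member, so the gap is the low-mid central rounded vowel /ɞ/.

/ɞ/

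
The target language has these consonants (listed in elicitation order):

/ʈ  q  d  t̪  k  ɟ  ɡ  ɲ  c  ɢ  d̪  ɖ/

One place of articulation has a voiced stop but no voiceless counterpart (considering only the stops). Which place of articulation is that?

alveolar

dental: voiceless /t̪/, voiced /d̪/.
alveolar: voiceless —, voiced /d/.
retroflex: voiceless /ʈ/, voiced /ɖ/.
palatal: voiceless /c/, voiced /ɟ/.
velar: voiceless /k/, voiced /ɡ/.
uvular: voiceless /q/, voiced /ɢ/.
Every place of articulation has a voiceless member except alveolar, where /t/ would be expected.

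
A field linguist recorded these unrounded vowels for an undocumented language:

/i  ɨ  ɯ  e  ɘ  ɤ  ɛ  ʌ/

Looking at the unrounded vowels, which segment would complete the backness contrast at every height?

height            front     central   back    
high              i         ɨ         ɯ       
high-mid          e         ɘ         ɤ       
low-mid           ɛ         —         ʌ       
The low-mid row has no central member, so the gap is the low-mid central unrounded vowel /ɜ/.

/ɜ/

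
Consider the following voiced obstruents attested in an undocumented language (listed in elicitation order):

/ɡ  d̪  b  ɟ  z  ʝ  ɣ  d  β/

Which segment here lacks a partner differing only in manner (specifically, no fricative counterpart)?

/d̪/

Bilabial: /b/ ~ /β/
Alveolar: /d/ ~ /z/
Palatal: /ɟ/ ~ /ʝ/
Velar: /ɡ/ ~ /ɣ/
Dental: only /d̪/ (stop); no fricative partner.
So /d̪/ is the unpaired segment.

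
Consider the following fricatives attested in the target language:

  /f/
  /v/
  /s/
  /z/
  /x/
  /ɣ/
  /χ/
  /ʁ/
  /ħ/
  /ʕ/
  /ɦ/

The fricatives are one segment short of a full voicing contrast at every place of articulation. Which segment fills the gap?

/h/

Voiceless: /f/ (labiodental), /s/ (alveolar), /x/ (velar), /χ/ (uvular), /ħ/ (pharyngeal).
Voiced: /v/ (labiodental), /z/ (alveolar), /ɣ/ (velar), /ʁ/ (uvular), /ʕ/ (pharyngeal), /ɦ/ (glottal).
The glottal row has no voiceless member, so the gap is the voiceless glottal fricative /h/.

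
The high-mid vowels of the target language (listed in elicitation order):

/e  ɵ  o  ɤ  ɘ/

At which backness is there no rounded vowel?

front: unrounded /e/, rounded —.
central: unrounded /ɘ/, rounded /ɵ/.
back: unrounded /ɤ/, rounded /o/.
Every backness has a rounded member except front, where /ø/ would be expected.

front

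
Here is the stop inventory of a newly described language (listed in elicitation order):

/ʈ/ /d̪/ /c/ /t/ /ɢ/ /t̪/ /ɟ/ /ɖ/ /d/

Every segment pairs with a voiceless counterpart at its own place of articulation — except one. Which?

Dental: /t̪/ ~ /d̪/
Alveolar: /t/ ~ /d/
Retroflex: /ʈ/ ~ /ɖ/
Palatal: /c/ ~ /ɟ/
Uvular: only /ɢ/ (voiced); no voiceless partner.
So /ɢ/ is the unpaired segment.

/ɢ/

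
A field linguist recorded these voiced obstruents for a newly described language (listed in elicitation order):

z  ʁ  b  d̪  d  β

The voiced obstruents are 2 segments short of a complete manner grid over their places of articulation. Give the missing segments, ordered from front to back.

Stop: /b/ (bilabial), /d̪/ (dental), /d/ (alveolar).
Fricative: /β/ (bilabial), /z/ (alveolar), /ʁ/ (uvular).
Gaps, from front to back: dental lacks fricative (/ð/); uvular lacks stop (/ɢ/).

/ð/, /ɢ/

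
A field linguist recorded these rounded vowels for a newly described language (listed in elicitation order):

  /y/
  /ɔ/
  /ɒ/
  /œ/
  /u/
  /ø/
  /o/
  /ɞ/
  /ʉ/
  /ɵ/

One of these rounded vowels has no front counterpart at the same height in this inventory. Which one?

/ɒ/

High: /y/ ~ /ʉ/ ~ /u/
High-mid: /ø/ ~ /ɵ/ ~ /o/
Low-mid: /œ/ ~ /ɞ/ ~ /ɔ/
Low: only /ɒ/ (back); no front partner.
So /ɒ/ is the unpaired segment.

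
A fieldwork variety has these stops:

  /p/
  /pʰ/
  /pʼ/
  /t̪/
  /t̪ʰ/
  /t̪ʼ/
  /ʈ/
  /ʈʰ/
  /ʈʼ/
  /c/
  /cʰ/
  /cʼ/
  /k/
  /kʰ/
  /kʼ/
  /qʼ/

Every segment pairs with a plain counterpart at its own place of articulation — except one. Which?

Bilabial: /p/ ~ /pʰ/ ~ /pʼ/
Dental: /t̪/ ~ /t̪ʰ/ ~ /t̪ʼ/
Retroflex: /ʈ/ ~ /ʈʰ/ ~ /ʈʼ/
Palatal: /c/ ~ /cʰ/ ~ /cʼ/
Velar: /k/ ~ /kʰ/ ~ /kʼ/
Uvular: only /qʼ/ (ejective); no plain partner.
So /qʼ/ is the unpaired segment.

/qʼ/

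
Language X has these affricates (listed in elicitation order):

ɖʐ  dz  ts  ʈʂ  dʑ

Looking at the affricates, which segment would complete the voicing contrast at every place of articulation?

/tɕ/

place of articulation  voiceless  voiced  
alveolar          ts        dz      
retroflex         ʈʂ        ɖʐ      
alveolo-palatal   —         dʑ      
The alveolo-palatal row has no voiceless member, so the gap is the voiceless alveolo-palatal affricate /tɕ/.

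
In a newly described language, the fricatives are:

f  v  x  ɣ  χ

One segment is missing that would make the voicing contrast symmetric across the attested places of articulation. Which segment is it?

/ʁ/

place of articulation  voiceless  voiced  
labiodental       f         v       
velar             x         ɣ       
uvular            χ         —       
The uvular row has no voiced member, so the gap is the voiced uvular fricative /ʁ/.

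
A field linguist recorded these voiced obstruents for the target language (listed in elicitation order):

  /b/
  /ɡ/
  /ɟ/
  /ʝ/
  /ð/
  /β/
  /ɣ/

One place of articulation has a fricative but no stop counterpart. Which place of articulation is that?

dental

Stop: /b/ (bilabial), /ɟ/ (palatal), /ɡ/ (velar).
Fricative: /β/ (bilabial), /ð/ (dental), /ʝ/ (palatal), /ɣ/ (velar).
Every place of articulation has a stop member except dental, where /d̪/ would be expected.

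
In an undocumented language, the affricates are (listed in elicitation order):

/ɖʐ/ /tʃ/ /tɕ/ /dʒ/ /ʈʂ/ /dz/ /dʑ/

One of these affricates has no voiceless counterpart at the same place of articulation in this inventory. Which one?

Postalveolar: /tʃ/ ~ /dʒ/
Retroflex: /ʈʂ/ ~ /ɖʐ/
Alveolo-palatal: /tɕ/ ~ /dʑ/
Alveolar: only /dz/ (voiced); no voiceless partner.
So /dz/ is the unpaired segment.

/dz/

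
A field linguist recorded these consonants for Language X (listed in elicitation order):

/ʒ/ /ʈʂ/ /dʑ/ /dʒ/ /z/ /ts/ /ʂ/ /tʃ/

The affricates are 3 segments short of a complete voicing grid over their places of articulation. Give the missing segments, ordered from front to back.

/dz/, /ɖʐ/, /tɕ/

place of articulation  voiceless  voiced  
alveolar          ts        —       
postalveolar      tʃ        dʒ      
retroflex         ʈʂ        —       
alveolo-palatal   —         dʑ      
Gaps, from front to back: alveolar lacks voiced (/dz/); retroflex lacks voiced (/ɖʐ/); alveolo-palatal lacks voiceless (/tɕ/).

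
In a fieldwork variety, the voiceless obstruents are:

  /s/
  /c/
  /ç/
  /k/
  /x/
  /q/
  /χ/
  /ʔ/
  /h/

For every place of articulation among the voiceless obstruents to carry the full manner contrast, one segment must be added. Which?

/t/

alveolar: stop —, fricative /s/.
palatal: stop /c/, fricative /ç/.
velar: stop /k/, fricative /x/.
uvular: stop /q/, fricative /χ/.
glottal: stop /ʔ/, fricative /h/.
The alveolar row has no stop member, so the gap is the alveolar stop /t/.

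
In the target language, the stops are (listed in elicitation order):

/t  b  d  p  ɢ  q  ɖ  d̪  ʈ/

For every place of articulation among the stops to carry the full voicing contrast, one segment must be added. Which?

place of articulation  voiceless  voiced  
bilabial          p         b       
dental            —         d̪      
alveolar          t         d       
retroflex         ʈ         ɖ       
uvular            q         ɢ       
The dental row has no voiceless member, so the gap is the voiceless dental stop /t̪/.

/t̪/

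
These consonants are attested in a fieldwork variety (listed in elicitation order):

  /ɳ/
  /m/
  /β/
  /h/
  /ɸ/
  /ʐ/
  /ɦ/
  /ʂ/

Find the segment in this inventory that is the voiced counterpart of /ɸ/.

/β/

/ɸ/ is a voiceless bilabial fricative.
The voiced counterpart is a voiced bilabial fricative — in this inventory, /β/.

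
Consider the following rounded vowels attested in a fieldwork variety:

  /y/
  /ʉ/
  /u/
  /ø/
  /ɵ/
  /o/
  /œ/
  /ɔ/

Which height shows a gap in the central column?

low-mid

Front: /y/ (high), /ø/ (high-mid), /œ/ (low-mid).
Central: /ʉ/ (high), /ɵ/ (high-mid).
Back: /u/ (high), /o/ (high-mid), /ɔ/ (low-mid).
Every height has a central member except low-mid, where /ɞ/ would be expected.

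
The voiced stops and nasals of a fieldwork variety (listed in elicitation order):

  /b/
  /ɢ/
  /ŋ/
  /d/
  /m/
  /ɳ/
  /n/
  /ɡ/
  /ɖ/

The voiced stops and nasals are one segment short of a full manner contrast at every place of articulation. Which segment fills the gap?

Oral stop: /b/ (bilabial), /d/ (alveolar), /ɖ/ (retroflex), /ɡ/ (velar), /ɢ/ (uvular).
Nasal: /m/ (bilabial), /n/ (alveolar), /ɳ/ (retroflex), /ŋ/ (velar).
The uvular row has no nasal member, so the gap is the uvular nasal /ɴ/.

/ɴ/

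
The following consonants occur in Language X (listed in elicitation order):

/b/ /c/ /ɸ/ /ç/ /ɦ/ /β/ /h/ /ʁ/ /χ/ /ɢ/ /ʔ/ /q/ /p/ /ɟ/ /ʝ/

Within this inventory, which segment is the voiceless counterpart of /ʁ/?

/χ/

/ʁ/ is a voiced uvular fricative.
The voiceless counterpart is a voiceless uvular fricative — in this inventory, /χ/.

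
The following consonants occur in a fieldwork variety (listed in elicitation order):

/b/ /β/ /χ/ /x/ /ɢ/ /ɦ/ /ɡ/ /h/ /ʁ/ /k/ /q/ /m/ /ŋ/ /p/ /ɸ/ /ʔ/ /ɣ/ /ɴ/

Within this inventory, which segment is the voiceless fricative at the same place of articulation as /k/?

/k/ is a voiceless velar stop.
The voiceless fricative at the same place is a voiceless velar fricative — in this inventory, /x/.

/x/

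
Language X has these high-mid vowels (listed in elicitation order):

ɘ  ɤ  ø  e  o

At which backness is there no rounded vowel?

front: unrounded /e/, rounded /ø/.
central: unrounded /ɘ/, rounded —.
back: unrounded /ɤ/, rounded /o/.
Every backness has a rounded member except central, where /ɵ/ would be expected.

central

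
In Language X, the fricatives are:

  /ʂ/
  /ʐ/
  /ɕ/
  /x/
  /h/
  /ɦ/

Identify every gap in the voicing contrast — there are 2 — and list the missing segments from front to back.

Voiceless: /ʂ/ (retroflex), /ɕ/ (alveolo-palatal), /x/ (velar), /h/ (glottal).
Voiced: /ʐ/ (retroflex), /ɦ/ (glottal).
Gaps, from front to back: alveolo-palatal lacks voiced (/ʑ/); velar lacks voiced (/ɣ/).

/ʑ/, /ɣ/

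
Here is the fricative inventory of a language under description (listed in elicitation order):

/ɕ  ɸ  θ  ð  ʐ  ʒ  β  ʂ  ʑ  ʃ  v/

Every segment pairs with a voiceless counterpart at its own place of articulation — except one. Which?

Bilabial: /ɸ/ ~ /β/
Dental: /θ/ ~ /ð/
Postalveolar: /ʃ/ ~ /ʒ/
Retroflex: /ʂ/ ~ /ʐ/
Alveolo-palatal: /ɕ/ ~ /ʑ/
Labiodental: only /v/ (voiced); no voiceless partner.
So /v/ is the unpaired segment.

/v/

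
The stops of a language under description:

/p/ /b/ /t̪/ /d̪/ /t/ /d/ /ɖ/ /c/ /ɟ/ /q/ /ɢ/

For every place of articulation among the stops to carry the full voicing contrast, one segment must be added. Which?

/ʈ/

place of articulation  voiceless  voiced  
bilabial          p         b       
dental            t̪        d̪      
alveolar          t         d       
retroflex         —         ɖ       
palatal           c         ɟ       
uvular            q         ɢ       
The retroflex row has no voiceless member, so the gap is the voiceless retroflex stop /ʈ/.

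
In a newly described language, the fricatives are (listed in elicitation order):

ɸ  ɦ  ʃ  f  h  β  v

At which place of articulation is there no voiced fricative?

place of articulation  voiceless  voiced  
bilabial          ɸ         β       
labiodental       f         v       
postalveolar      ʃ         —       
glottal           h         ɦ       
Every place of articulation has a voiced member except postalveolar, where /ʒ/ would be expected.

postalveolar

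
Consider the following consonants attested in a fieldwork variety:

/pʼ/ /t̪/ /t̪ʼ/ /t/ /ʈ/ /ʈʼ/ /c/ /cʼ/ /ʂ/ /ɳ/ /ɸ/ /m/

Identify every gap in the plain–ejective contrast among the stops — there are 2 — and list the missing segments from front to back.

bilabial: plain —, ejective /pʼ/.
dental: plain /t̪/, ejective /t̪ʼ/.
alveolar: plain /t/, ejective —.
retroflex: plain /ʈ/, ejective /ʈʼ/.
palatal: plain /c/, ejective /cʼ/.
Gaps, from front to back: bilabial lacks plain (/p/); alveolar lacks ejective (/tʼ/).

/p/, /tʼ/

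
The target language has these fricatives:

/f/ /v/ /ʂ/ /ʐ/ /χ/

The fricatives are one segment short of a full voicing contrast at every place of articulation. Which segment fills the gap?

/ʁ/

Voiceless: /f/ (labiodental), /ʂ/ (retroflex), /χ/ (uvular).
Voiced: /v/ (labiodental), /ʐ/ (retroflex).
The uvular row has no voiced member, so the gap is the voiced uvular fricative /ʁ/.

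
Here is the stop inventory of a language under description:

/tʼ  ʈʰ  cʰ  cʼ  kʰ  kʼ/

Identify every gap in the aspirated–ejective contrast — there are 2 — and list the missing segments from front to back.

/tʰ/, /ʈʼ/

Aspirated: /ʈʰ/ (retroflex), /cʰ/ (palatal), /kʰ/ (velar).
Ejective: /tʼ/ (alveolar), /cʼ/ (palatal), /kʼ/ (velar).
Gaps, from front to back: alveolar lacks aspirated (/tʰ/); retroflex lacks ejective (/ʈʼ/).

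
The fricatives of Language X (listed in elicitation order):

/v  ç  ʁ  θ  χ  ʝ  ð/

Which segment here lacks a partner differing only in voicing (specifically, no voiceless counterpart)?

Dental: /θ/ ~ /ð/
Palatal: /ç/ ~ /ʝ/
Uvular: /χ/ ~ /ʁ/
Labiodental: only /v/ (voiced); no voiceless partner.
So /v/ is the unpaired segment.

/v/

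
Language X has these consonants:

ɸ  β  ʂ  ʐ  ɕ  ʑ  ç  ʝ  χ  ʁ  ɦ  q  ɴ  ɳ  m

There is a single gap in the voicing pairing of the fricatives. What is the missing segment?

Voiceless: /ɸ/ (bilabial), /ʂ/ (retroflex), /ɕ/ (alveolo-palatal), /ç/ (palatal), /χ/ (uvular).
Voiced: /β/ (bilabial), /ʐ/ (retroflex), /ʑ/ (alveolo-palatal), /ʝ/ (palatal), /ʁ/ (uvular), /ɦ/ (glottal).
The glottal row has no voiceless member, so the gap is the voiceless glottal fricative /h/.

/h/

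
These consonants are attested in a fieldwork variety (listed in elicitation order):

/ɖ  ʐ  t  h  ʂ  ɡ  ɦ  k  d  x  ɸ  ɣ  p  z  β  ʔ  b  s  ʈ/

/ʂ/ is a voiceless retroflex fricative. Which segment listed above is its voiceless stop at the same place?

The voiceless stop at the same place is a voiceless retroflex stop — in this inventory, /ʈ/.

/ʈ/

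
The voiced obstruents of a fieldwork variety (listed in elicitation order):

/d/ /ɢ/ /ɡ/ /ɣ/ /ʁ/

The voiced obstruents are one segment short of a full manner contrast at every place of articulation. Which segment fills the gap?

alveolar: stop /d/, fricative —.
velar: stop /ɡ/, fricative /ɣ/.
uvular: stop /ɢ/, fricative /ʁ/.
The alveolar row has no fricative member, so the gap is the alveolar fricative /z/.

/z/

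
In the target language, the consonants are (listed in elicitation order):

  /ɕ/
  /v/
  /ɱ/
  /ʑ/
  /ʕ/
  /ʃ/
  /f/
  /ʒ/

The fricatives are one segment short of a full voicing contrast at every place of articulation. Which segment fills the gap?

/ħ/

labiodental: voiceless /f/, voiced /v/.
postalveolar: voiceless /ʃ/, voiced /ʒ/.
alveolo-palatal: voiceless /ɕ/, voiced /ʑ/.
pharyngeal: voiceless —, voiced /ʕ/.
The pharyngeal row has no voiceless member, so the gap is the voiceless pharyngeal fricative /ħ/.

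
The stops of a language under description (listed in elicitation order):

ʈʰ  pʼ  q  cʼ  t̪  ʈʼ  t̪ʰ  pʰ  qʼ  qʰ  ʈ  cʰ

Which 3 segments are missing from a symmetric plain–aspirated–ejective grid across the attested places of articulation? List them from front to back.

/p/, /t̪ʼ/, /c/

bilabial: plain —, aspirated /pʰ/, ejective /pʼ/.
dental: plain /t̪/, aspirated /t̪ʰ/, ejective —.
retroflex: plain /ʈ/, aspirated /ʈʰ/, ejective /ʈʼ/.
palatal: plain —, aspirated /cʰ/, ejective /cʼ/.
uvular: plain /q/, aspirated /qʰ/, ejective /qʼ/.
Gaps, from front to back: bilabial lacks plain (/p/); dental lacks ejective (/t̪ʼ/); palatal lacks plain (/c/).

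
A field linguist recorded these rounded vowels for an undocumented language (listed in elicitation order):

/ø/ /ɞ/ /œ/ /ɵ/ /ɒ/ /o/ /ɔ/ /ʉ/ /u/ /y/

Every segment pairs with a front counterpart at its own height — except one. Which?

/ɒ/

High: /y/ ~ /ʉ/ ~ /u/
High-mid: /ø/ ~ /ɵ/ ~ /o/
Low-mid: /œ/ ~ /ɞ/ ~ /ɔ/
Low: only /ɒ/ (back); no front partner.
So /ɒ/ is the unpaired segment.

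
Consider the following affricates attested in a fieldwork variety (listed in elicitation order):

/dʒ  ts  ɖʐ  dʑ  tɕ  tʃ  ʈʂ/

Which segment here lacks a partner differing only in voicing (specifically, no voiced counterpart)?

Postalveolar: /tʃ/ ~ /dʒ/
Retroflex: /ʈʂ/ ~ /ɖʐ/
Alveolo-palatal: /tɕ/ ~ /dʑ/
Alveolar: only /ts/ (voiceless); no voiced partner.
So /ts/ is the unpaired segment.

/ts/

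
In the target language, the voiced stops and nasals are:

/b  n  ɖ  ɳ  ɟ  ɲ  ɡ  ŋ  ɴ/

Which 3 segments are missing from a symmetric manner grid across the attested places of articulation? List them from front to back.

/m/, /d/, /ɢ/

Oral stop: /b/ (bilabial), /ɖ/ (retroflex), /ɟ/ (palatal), /ɡ/ (velar).
Nasal: /n/ (alveolar), /ɳ/ (retroflex), /ɲ/ (palatal), /ŋ/ (velar), /ɴ/ (uvular).
Gaps, from front to back: bilabial lacks nasal (/m/); alveolar lacks oral stop (/d/); uvular lacks oral stop (/ɢ/).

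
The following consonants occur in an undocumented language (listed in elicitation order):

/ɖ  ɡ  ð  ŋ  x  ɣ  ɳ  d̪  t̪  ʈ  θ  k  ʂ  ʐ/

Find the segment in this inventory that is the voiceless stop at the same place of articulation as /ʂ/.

/ʂ/ is a voiceless retroflex fricative.
The voiceless stop at the same place is a voiceless retroflex stop — in this inventory, /ʈ/.

/ʈ/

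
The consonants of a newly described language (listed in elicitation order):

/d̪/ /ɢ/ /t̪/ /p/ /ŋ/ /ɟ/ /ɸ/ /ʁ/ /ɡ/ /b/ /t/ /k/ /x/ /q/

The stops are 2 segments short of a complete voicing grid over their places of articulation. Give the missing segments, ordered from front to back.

place of articulation  voiceless  voiced  
bilabial          p         b       
dental            t̪        d̪      
alveolar          t         —       
palatal           —         ɟ       
velar             k         ɡ       
uvular            q         ɢ       
Gaps, from front to back: alveolar lacks voiced (/d/); palatal lacks voiceless (/c/).

/d/, /c/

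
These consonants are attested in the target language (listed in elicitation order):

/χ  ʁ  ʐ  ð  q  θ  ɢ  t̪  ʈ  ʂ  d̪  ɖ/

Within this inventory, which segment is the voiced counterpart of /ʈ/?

/ʈ/ is a voiceless retroflex stop.
The voiced counterpart is a voiced retroflex stop — in this inventory, /ɖ/.

/ɖ/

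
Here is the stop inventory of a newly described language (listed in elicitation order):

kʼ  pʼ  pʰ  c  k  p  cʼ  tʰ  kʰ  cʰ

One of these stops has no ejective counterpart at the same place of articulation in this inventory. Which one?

/tʰ/

Bilabial: /p/ ~ /pʰ/ ~ /pʼ/
Palatal: /c/ ~ /cʰ/ ~ /cʼ/
Velar: /k/ ~ /kʰ/ ~ /kʼ/
Alveolar: only /tʰ/ (aspirated); no ejective partner.
So /tʰ/ is the unpaired segment.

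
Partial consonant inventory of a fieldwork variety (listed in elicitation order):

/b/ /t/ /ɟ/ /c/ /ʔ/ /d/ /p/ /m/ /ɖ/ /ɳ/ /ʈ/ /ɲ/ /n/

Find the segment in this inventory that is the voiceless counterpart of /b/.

/p/

/b/ is a voiced bilabial stop.
The voiceless counterpart is a voiceless bilabial stop — in this inventory, /p/.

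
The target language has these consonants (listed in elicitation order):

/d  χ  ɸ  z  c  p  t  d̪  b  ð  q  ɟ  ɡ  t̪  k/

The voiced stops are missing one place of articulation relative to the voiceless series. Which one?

uvular

Voiceless: /p/ (bilabial), /t̪/ (dental), /t/ (alveolar), /c/ (palatal), /k/ (velar), /q/ (uvular).
Voiced: /b/ (bilabial), /d̪/ (dental), /d/ (alveolar), /ɟ/ (palatal), /ɡ/ (velar).
Every place of articulation has a voiced member except uvular, where /ɢ/ would be expected.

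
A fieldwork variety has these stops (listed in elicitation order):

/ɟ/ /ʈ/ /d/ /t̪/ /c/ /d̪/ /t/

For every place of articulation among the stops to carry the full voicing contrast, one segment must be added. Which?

dental: voiceless /t̪/, voiced /d̪/.
alveolar: voiceless /t/, voiced /d/.
retroflex: voiceless /ʈ/, voiced —.
palatal: voiceless /c/, voiced /ɟ/.
The retroflex row has no voiced member, so the gap is the voiced retroflex stop /ɖ/.

/ɖ/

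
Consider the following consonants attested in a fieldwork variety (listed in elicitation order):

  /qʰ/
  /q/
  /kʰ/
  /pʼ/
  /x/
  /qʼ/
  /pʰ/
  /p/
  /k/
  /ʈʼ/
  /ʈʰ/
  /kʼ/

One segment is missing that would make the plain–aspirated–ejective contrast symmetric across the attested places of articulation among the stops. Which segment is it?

/ʈ/

Plain: /p/ (bilabial), /k/ (velar), /q/ (uvular).
Aspirated: /pʰ/ (bilabial), /ʈʰ/ (retroflex), /kʰ/ (velar), /qʰ/ (uvular).
Ejective: /pʼ/ (bilabial), /ʈʼ/ (retroflex), /kʼ/ (velar), /qʼ/ (uvular).
The retroflex row has no plain member, so the gap is the plain retroflex stop /ʈ/.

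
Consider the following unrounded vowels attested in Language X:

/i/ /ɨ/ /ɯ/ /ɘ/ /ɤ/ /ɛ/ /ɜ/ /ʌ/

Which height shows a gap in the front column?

high-mid

high: front /i/, central /ɨ/, back /ɯ/.
high-mid: front —, central /ɘ/, back /ɤ/.
low-mid: front /ɛ/, central /ɜ/, back /ʌ/.
Every height has a front member except high-mid, where /e/ would be expected.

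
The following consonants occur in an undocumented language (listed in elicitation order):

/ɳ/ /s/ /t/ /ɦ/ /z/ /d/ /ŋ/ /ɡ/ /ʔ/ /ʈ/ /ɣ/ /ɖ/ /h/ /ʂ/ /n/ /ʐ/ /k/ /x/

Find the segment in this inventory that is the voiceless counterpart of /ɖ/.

/ʈ/

/ɖ/ is a voiced retroflex stop.
The voiceless counterpart is a voiceless retroflex stop — in this inventory, /ʈ/.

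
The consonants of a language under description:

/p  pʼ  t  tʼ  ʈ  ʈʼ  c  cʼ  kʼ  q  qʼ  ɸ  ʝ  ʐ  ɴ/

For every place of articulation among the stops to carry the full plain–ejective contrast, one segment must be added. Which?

Plain: /p/ (bilabial), /t/ (alveolar), /ʈ/ (retroflex), /c/ (palatal), /q/ (uvular).
Ejective: /pʼ/ (bilabial), /tʼ/ (alveolar), /ʈʼ/ (retroflex), /cʼ/ (palatal), /kʼ/ (velar), /qʼ/ (uvular).
The velar row has no plain member, so the gap is the plain velar stop /k/.

/k/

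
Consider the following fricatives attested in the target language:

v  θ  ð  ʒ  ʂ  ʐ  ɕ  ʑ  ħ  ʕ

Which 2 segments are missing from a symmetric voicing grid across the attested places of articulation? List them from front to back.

place of articulation  voiceless  voiced  
labiodental       —         v       
dental            θ         ð       
postalveolar      —         ʒ       
retroflex         ʂ         ʐ       
alveolo-palatal   ɕ         ʑ       
pharyngeal        ħ         ʕ       
Gaps, from front to back: labiodental lacks voiceless (/f/); postalveolar lacks voiceless (/ʃ/).

/f/, /ʃ/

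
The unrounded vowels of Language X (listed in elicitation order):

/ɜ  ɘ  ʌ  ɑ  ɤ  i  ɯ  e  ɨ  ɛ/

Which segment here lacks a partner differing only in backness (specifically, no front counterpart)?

High: /i/ ~ /ɨ/ ~ /ɯ/
High-mid: /e/ ~ /ɘ/ ~ /ɤ/
Low-mid: /ɛ/ ~ /ɜ/ ~ /ʌ/
Low: only /ɑ/ (back); no front partner.
So /ɑ/ is the unpaired segment.

/ɑ/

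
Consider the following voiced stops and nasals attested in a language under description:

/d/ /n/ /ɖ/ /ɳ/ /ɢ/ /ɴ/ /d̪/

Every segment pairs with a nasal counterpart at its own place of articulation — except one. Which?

/d̪/

Alveolar: /d/ ~ /n/
Retroflex: /ɖ/ ~ /ɳ/
Uvular: /ɢ/ ~ /ɴ/
Dental: only /d̪/ (oral stop); no nasal partner.
So /d̪/ is the unpaired segment.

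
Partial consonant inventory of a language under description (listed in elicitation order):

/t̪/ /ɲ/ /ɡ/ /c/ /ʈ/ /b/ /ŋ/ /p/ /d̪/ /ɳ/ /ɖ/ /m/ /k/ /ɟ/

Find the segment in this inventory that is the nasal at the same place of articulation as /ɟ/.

/ɲ/

/ɟ/ is a voiced palatal stop.
The nasal at the same place is a palatal nasal — in this inventory, /ɲ/.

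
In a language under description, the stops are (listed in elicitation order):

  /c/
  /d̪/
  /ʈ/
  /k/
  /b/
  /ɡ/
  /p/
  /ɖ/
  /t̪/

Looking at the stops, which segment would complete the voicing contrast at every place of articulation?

/ɟ/

place of articulation  voiceless  voiced  
bilabial          p         b       
dental            t̪        d̪      
retroflex         ʈ         ɖ       
palatal           c         —       
velar             k         ɡ       
The palatal row has no voiced member, so the gap is the voiced palatal stop /ɟ/.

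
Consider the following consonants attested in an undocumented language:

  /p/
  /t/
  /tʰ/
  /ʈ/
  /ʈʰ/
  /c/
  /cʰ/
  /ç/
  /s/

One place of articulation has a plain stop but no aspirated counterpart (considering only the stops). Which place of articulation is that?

bilabial

bilabial: plain /p/, aspirated —.
alveolar: plain /t/, aspirated /tʰ/.
retroflex: plain /ʈ/, aspirated /ʈʰ/.
palatal: plain /c/, aspirated /cʰ/.
Every place of articulation has an aspirated member except bilabial, where /pʰ/ would be expected.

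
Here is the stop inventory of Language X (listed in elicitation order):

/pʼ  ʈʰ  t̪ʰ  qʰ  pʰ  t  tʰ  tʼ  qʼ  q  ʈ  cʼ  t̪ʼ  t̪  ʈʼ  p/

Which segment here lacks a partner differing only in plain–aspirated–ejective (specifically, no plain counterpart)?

Bilabial: /p/ ~ /pʰ/ ~ /pʼ/
Dental: /t̪/ ~ /t̪ʰ/ ~ /t̪ʼ/
Alveolar: /t/ ~ /tʰ/ ~ /tʼ/
Retroflex: /ʈ/ ~ /ʈʰ/ ~ /ʈʼ/
Uvular: /q/ ~ /qʰ/ ~ /qʼ/
Palatal: only /cʼ/ (ejective); no plain partner.
So /cʼ/ is the unpaired segment.

/cʼ/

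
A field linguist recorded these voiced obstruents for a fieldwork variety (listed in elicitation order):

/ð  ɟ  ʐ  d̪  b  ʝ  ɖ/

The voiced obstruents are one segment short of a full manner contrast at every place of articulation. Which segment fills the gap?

place of articulation  stop      fricative
bilabial          b         —       
dental            d̪        ð       
retroflex         ɖ         ʐ       
palatal           ɟ         ʝ       
The bilabial row has no fricative member, so the gap is the bilabial fricative /β/.

/β/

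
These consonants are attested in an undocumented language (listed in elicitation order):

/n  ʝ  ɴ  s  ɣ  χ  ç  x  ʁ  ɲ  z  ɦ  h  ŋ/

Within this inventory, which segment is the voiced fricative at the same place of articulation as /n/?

/z/

/n/ is an alveolar nasal.
The voiced fricative at the same place is a voiced alveolar fricative — in this inventory, /z/.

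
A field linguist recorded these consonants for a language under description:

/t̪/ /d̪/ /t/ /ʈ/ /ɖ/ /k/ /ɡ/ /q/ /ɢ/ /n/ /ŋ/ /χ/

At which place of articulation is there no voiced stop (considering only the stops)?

alveolar

place of articulation  voiceless  voiced  
dental            t̪        d̪      
alveolar          t         —       
retroflex         ʈ         ɖ       
velar             k         ɡ       
uvular            q         ɢ       
Every place of articulation has a voiced member except alveolar, where /d/ would be expected.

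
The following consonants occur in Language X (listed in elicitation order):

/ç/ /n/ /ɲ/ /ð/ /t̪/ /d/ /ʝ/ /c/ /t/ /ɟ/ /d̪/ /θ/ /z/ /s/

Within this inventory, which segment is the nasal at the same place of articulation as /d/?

/n/

/d/ is a voiced alveolar stop.
The nasal at the same place is an alveolar nasal — in this inventory, /n/.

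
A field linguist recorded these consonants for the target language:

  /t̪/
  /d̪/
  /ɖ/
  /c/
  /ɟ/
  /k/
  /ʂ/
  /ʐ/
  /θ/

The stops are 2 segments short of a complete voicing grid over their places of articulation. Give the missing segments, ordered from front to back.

/ʈ/, /ɡ/

Voiceless: /t̪/ (dental), /c/ (palatal), /k/ (velar).
Voiced: /d̪/ (dental), /ɖ/ (retroflex), /ɟ/ (palatal).
Gaps, from front to back: retroflex lacks voiceless (/ʈ/); velar lacks voiced (/ɡ/).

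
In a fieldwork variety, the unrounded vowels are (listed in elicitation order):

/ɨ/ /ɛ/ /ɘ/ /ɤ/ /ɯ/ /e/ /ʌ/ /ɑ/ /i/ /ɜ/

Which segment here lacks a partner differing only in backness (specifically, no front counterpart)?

High: /i/ ~ /ɨ/ ~ /ɯ/
High-mid: /e/ ~ /ɘ/ ~ /ɤ/
Low-mid: /ɛ/ ~ /ɜ/ ~ /ʌ/
Low: only /ɑ/ (back); no front partner.
So /ɑ/ is the unpaired segment.

/ɑ/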